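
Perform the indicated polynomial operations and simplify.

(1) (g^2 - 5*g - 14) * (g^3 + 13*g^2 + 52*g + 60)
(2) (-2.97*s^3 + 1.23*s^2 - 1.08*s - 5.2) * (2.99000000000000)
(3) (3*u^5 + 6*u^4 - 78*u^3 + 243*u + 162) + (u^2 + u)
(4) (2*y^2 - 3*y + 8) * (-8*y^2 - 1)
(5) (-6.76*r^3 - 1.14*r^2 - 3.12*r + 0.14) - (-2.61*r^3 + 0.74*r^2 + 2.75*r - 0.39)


(1) = g^5 + 8*g^4 - 27*g^3 - 382*g^2 - 1028*g - 840
(2) = -8.8803*s^3 + 3.6777*s^2 - 3.2292*s - 15.548
(3) = 3*u^5 + 6*u^4 - 78*u^3 + u^2 + 244*u + 162
(4) = -16*y^4 + 24*y^3 - 66*y^2 + 3*y - 8
(5) = -4.15*r^3 - 1.88*r^2 - 5.87*r + 0.53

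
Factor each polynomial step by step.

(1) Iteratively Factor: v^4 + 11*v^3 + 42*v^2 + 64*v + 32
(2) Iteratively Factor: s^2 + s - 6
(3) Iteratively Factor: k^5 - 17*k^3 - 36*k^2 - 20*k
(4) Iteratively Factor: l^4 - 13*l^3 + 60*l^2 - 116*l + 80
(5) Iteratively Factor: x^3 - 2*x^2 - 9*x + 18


(1) = (v + 1)*(v^3 + 10*v^2 + 32*v + 32) = (v + 1)*(v + 4)*(v^2 + 6*v + 8) = (v + 1)*(v + 4)^2*(v + 2)
(2) = (s - 2)*(s + 3)
(3) = (k - 5)*(k^4 + 5*k^3 + 8*k^2 + 4*k) = (k - 5)*(k + 1)*(k^3 + 4*k^2 + 4*k) = (k - 5)*(k + 1)*(k + 2)*(k^2 + 2*k) = (k - 5)*(k + 1)*(k + 2)^2*(k)
(4) = (l - 5)*(l^3 - 8*l^2 + 20*l - 16) = (l - 5)*(l - 2)*(l^2 - 6*l + 8) = (l - 5)*(l - 4)*(l - 2)*(l - 2)
(5) = (x - 3)*(x^2 + x - 6) = (x - 3)*(x - 2)*(x + 3)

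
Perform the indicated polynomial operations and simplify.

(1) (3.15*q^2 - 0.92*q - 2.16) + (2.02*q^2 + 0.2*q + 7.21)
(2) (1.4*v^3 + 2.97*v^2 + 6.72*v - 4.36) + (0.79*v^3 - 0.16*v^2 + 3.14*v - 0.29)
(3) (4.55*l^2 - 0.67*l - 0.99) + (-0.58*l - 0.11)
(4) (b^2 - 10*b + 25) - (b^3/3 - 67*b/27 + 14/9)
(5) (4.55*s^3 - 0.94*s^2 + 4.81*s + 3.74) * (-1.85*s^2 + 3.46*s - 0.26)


(1) = 5.17*q^2 - 0.72*q + 5.05
(2) = 2.19*v^3 + 2.81*v^2 + 9.86*v - 4.65
(3) = 4.55*l^2 - 1.25*l - 1.1
(4) = -b^3/3 + b^2 - 203*b/27 + 211/9
(5) = -8.4175*s^5 + 17.482*s^4 - 13.3339*s^3 + 9.968*s^2 + 11.6898*s - 0.9724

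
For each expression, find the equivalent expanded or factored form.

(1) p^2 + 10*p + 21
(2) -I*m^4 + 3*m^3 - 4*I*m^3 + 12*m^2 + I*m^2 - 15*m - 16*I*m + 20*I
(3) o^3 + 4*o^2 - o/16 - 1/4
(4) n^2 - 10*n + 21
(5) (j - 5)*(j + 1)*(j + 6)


(1) = (p + 3)*(p + 7)
(2) = (m + 5)*(m - I)*(m + 4*I)*(-I*m + I)
(3) = (o - 1/4)*(o + 1/4)*(o + 4)
(4) = (n - 7)*(n - 3)
(5) = j^3 + 2*j^2 - 29*j - 30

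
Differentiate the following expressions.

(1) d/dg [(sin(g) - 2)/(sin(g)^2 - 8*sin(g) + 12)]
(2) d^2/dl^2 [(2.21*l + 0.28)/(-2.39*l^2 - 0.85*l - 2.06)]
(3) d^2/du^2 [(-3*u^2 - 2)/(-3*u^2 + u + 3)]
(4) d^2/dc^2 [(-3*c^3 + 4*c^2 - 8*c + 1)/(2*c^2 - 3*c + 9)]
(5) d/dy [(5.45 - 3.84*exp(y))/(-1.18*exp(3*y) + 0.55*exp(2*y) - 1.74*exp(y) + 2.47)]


(1) = -cos(g)/(sin(g) - 6)^2
(2) = (-(2.21*l + 0.28)*(4.78*l + 0.85)*(9.56*l + 1.7) + (31.6914*l + 5.0954)*(2.39*l^2 + 0.85*l + 2.06))/(2.39*l^2 + 0.85*l + 2.06)^3
(3) = 2*(9*u^3 + 135*u^2 - 18*u + 47)/(27*u^6 - 27*u^5 - 72*u^4 + 53*u^3 + 72*u^2 - 27*u - 27)
(4) = 2*(19*c^3 + 39*c^2 - 315*c + 99)/(8*c^6 - 36*c^5 + 162*c^4 - 351*c^3 + 729*c^2 - 729*c + 729)
(5) = (-9.0624*exp(3*y) + 21.405*exp(2*y) - 5.995*exp(y) - 0.0018)*exp(y)/(1.3924*exp(6*y) - 1.298*exp(5*y) + 4.4089*exp(4*y) - 7.7432*exp(3*y) + 5.7446*exp(2*y) - 8.5956*exp(y) + 6.1009)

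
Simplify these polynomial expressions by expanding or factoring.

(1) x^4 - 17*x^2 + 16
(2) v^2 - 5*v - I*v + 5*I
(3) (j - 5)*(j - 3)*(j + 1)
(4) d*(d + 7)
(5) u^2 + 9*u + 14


(1) = (x - 4)*(x - 1)*(x + 1)*(x + 4)
(2) = (v - 5)*(v - I)
(3) = j^3 - 7*j^2 + 7*j + 15
(4) = d^2 + 7*d
(5) = (u + 2)*(u + 7)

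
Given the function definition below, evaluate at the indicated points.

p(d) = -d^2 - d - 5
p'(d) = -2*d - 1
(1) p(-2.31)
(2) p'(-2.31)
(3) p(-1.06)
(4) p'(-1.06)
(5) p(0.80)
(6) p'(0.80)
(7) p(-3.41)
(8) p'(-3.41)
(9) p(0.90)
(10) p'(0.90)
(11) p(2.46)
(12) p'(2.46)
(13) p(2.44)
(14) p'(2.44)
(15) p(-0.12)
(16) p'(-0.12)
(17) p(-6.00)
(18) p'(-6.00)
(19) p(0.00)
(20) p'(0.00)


(1) = -8.03
(2) = 3.62
(3) = -5.06
(4) = 1.12
(5) = -6.44
(6) = -2.60
(7) = -13.22
(8) = 5.82
(9) = -6.71
(10) = -2.80
(11) = -13.51
(12) = -5.92
(13) = -13.39
(14) = -5.88
(15) = -4.89
(16) = -0.76
(17) = -35.00
(18) = 11.00
(19) = -5.00
(20) = -1.00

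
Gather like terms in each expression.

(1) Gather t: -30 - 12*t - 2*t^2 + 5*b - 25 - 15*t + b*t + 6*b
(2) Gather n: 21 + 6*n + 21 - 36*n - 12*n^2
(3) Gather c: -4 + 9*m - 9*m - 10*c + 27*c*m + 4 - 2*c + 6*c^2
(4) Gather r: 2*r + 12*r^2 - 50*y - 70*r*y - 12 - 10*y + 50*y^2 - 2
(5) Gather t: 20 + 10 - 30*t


(1) = 11*b - 2*t^2 + t*(b - 27) - 55
(2) = -12*n^2 - 30*n + 42
(3) = 6*c^2 + c*(27*m - 12)
(4) = 12*r^2 + r*(2 - 70*y) + 50*y^2 - 60*y - 14
(5) = 30 - 30*t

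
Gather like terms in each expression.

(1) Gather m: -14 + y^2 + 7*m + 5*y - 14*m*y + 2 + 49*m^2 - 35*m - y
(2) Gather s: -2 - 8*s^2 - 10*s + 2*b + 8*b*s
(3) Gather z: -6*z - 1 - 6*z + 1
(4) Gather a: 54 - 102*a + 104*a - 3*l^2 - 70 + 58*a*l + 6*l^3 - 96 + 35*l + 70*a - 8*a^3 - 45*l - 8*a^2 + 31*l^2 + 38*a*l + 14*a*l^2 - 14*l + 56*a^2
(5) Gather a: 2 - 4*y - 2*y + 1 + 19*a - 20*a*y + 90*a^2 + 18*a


(1) = 49*m^2 + m*(-14*y - 28) + y^2 + 4*y - 12
(2) = 2*b - 8*s^2 + s*(8*b - 10) - 2
(3) = -12*z
(4) = -8*a^3 + 48*a^2 + a*(14*l^2 + 96*l + 72) + 6*l^3 + 28*l^2 - 24*l - 112
(5) = 90*a^2 + a*(37 - 20*y) - 6*y + 3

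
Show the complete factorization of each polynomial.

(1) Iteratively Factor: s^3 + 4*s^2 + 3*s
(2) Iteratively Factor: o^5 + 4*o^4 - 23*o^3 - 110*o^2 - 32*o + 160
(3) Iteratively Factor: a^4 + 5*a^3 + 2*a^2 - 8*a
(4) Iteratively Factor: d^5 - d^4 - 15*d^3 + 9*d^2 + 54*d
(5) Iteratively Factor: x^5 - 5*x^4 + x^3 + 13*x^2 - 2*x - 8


(1) = (s)*(s^2 + 4*s + 3) = s*(s + 1)*(s + 3)
(2) = (o + 4)*(o^4 - 23*o^2 - 18*o + 40) = (o + 4)^2*(o^3 - 4*o^2 - 7*o + 10) = (o - 1)*(o + 4)^2*(o^2 - 3*o - 10) = (o - 1)*(o + 2)*(o + 4)^2*(o - 5)
(3) = (a - 1)*(a^3 + 6*a^2 + 8*a) = (a - 1)*(a + 2)*(a^2 + 4*a) = a*(a - 1)*(a + 2)*(a + 4)
(4) = (d)*(d^4 - d^3 - 15*d^2 + 9*d + 54) = d*(d + 3)*(d^3 - 4*d^2 - 3*d + 18) = d*(d - 3)*(d + 3)*(d^2 - d - 6) = d*(d - 3)*(d + 2)*(d + 3)*(d - 3)
(5) = (x + 1)*(x^4 - 6*x^3 + 7*x^2 + 6*x - 8) = (x - 1)*(x + 1)*(x^3 - 5*x^2 + 2*x + 8) = (x - 4)*(x - 1)*(x + 1)*(x^2 - x - 2) = (x - 4)*(x - 2)*(x - 1)*(x + 1)*(x + 1)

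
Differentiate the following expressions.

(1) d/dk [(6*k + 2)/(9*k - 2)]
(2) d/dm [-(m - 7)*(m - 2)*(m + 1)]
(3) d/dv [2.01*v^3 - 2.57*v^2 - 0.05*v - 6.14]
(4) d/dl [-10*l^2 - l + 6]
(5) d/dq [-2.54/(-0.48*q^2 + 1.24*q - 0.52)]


(1) = -30/(9*k - 2)^2
(2) = -3*m^2 + 16*m - 5
(3) = 6.03*v^2 - 5.14*v - 0.05
(4) = -20*l - 1
(5) = (3.1496 - 2.4384*q)/(0.48*q^2 - 1.24*q + 0.52)^2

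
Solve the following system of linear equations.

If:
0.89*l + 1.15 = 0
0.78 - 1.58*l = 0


Then:
No Solution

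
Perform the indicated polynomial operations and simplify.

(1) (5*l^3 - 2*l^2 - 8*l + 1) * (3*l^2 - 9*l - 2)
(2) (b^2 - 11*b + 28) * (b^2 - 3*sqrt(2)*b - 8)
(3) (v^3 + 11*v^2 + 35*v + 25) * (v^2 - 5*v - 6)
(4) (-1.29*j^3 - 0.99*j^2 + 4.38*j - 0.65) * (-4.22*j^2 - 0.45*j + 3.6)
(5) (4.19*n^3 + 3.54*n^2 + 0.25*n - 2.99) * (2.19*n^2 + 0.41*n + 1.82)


(1) = 15*l^5 - 51*l^4 - 16*l^3 + 79*l^2 + 7*l - 2
(2) = b^4 - 11*b^3 - 3*sqrt(2)*b^3 + 20*b^2 + 33*sqrt(2)*b^2 - 84*sqrt(2)*b + 88*b - 224
(3) = v^5 + 6*v^4 - 26*v^3 - 216*v^2 - 335*v - 150
(4) = 5.4438*j^5 + 4.7583*j^4 - 22.6821*j^3 - 2.792*j^2 + 16.0605*j - 2.34
(5) = 9.1761*n^5 + 9.4705*n^4 + 9.6247*n^3 - 0.0028*n^2 - 0.7709*n - 5.4418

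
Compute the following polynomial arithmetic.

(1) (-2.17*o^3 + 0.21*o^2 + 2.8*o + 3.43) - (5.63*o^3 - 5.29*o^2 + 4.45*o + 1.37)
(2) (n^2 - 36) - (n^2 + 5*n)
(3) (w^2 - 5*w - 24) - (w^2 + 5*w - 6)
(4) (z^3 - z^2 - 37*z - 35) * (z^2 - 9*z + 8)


(1) = -7.8*o^3 + 5.5*o^2 - 1.65*o + 2.06
(2) = -5*n - 36
(3) = -10*w - 18
(4) = z^5 - 10*z^4 - 20*z^3 + 290*z^2 + 19*z - 280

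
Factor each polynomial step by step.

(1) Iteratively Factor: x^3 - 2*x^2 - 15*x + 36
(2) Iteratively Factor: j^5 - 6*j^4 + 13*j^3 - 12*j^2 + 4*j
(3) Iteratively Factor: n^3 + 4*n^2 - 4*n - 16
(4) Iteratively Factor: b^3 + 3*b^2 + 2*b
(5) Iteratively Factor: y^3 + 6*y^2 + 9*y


(1) = (x - 3)*(x^2 + x - 12) = (x - 3)*(x + 4)*(x - 3)
(2) = (j - 1)*(j^4 - 5*j^3 + 8*j^2 - 4*j) = j*(j - 1)*(j^3 - 5*j^2 + 8*j - 4) = j*(j - 2)*(j - 1)*(j^2 - 3*j + 2) = j*(j - 2)*(j - 1)^2*(j - 2)
(3) = (n - 2)*(n^2 + 6*n + 8) = (n - 2)*(n + 2)*(n + 4)
(4) = (b + 1)*(b^2 + 2*b) = b*(b + 1)*(b + 2)
(5) = (y + 3)*(y^2 + 3*y) = y*(y + 3)*(y + 3)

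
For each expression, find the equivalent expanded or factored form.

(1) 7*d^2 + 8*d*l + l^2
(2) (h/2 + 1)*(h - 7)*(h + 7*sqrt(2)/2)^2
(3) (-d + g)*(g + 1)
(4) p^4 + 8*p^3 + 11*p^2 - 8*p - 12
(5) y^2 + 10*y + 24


(1) = (d + l)*(7*d + l)
(2) = h^4/2 - 5*h^3/2 + 7*sqrt(2)*h^3/2 - 35*sqrt(2)*h^2/2 + 21*h^2/4 - 49*sqrt(2)*h - 245*h/4 - 343/2
(3) = -d*g - d + g^2 + g
(4) = (p - 1)*(p + 1)*(p + 2)*(p + 6)
(5) = (y + 4)*(y + 6)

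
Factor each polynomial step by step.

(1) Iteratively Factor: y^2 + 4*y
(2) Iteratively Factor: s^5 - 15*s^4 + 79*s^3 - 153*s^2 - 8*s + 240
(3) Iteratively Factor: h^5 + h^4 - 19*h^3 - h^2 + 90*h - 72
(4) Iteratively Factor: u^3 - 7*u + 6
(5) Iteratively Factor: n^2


(1) = (y + 4)*(y)
(2) = (s + 1)*(s^4 - 16*s^3 + 95*s^2 - 248*s + 240) = (s - 5)*(s + 1)*(s^3 - 11*s^2 + 40*s - 48) = (s - 5)*(s - 4)*(s + 1)*(s^2 - 7*s + 12) = (s - 5)*(s - 4)^2*(s + 1)*(s - 3)
(3) = (h - 2)*(h^4 + 3*h^3 - 13*h^2 - 27*h + 36) = (h - 2)*(h + 4)*(h^3 - h^2 - 9*h + 9) = (h - 2)*(h + 3)*(h + 4)*(h^2 - 4*h + 3) = (h - 3)*(h - 2)*(h + 3)*(h + 4)*(h - 1)
(4) = (u + 3)*(u^2 - 3*u + 2) = (u - 1)*(u + 3)*(u - 2)
(5) = (n)*(n)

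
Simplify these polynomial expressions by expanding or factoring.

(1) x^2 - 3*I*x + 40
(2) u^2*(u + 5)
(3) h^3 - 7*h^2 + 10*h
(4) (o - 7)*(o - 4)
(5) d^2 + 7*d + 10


(1) = (x - 8*I)*(x + 5*I)
(2) = u^3 + 5*u^2
(3) = h*(h - 5)*(h - 2)
(4) = o^2 - 11*o + 28
(5) = (d + 2)*(d + 5)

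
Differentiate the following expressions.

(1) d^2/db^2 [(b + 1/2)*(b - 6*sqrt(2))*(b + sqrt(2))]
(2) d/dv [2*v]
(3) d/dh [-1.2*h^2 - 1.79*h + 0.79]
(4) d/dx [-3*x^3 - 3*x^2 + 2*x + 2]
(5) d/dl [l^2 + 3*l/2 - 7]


(1) = 6*b - 10*sqrt(2) + 1
(2) = 2
(3) = -2.4*h - 1.79
(4) = -9*x^2 - 6*x + 2
(5) = 2*l + 3/2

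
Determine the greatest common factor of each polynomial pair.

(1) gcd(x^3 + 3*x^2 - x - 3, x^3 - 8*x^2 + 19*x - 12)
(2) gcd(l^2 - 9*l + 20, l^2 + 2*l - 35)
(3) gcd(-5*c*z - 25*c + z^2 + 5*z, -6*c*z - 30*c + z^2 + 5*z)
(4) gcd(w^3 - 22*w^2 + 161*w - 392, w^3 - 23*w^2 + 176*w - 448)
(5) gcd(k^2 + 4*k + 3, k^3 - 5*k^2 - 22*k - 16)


(1) = gcd((x - 1)*(x + 1)*(x + 3), (x - 4)*(x - 3)*(x - 1)) = x - 1
(2) = gcd((l - 5)*(l - 4), (l - 5)*(l + 7)) = l - 5
(3) = z + 5
(4) = gcd((w - 8)*(w - 7)^2, (w - 8)^2*(w - 7)) = w^2 - 15*w + 56
(5) = k + 1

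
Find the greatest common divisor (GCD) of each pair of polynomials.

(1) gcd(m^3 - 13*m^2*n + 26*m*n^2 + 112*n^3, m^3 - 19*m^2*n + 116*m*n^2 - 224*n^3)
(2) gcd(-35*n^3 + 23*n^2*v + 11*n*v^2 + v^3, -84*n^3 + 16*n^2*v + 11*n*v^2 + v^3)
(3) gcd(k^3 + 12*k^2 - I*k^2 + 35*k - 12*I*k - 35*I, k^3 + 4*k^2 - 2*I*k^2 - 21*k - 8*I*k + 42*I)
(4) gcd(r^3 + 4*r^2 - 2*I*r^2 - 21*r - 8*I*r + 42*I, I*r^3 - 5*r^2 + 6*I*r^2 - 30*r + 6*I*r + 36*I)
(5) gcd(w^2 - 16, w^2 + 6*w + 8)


(1) = m^2 - 15*m*n + 56*n^2
(2) = 7*n + v
(3) = gcd((k + 5)*(k + 7)*(k - I), (k - 3)*(k + 7)*(k - 2*I)) = k + 7
(4) = 1
(5) = gcd((w - 4)*(w + 4), (w + 2)*(w + 4)) = w + 4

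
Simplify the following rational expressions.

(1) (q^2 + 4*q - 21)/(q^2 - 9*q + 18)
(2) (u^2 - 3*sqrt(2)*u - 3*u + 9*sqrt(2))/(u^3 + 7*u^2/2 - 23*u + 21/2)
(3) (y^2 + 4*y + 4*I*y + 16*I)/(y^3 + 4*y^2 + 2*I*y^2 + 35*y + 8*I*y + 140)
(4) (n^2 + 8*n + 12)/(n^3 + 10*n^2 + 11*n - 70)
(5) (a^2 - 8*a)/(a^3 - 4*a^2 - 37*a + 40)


(1) = (q + 7)/(q - 6)
(2) = (2*u - 6*sqrt(2))/(2*u^2 + 13*u - 7)
(3) = (y + 4*I)/(y^2 + 2*I*y + 35)
(4) = (n^2 + 8*n + 12)/(n^3 + 10*n^2 + 11*n - 70)
(5) = a/(a^2 + 4*a - 5)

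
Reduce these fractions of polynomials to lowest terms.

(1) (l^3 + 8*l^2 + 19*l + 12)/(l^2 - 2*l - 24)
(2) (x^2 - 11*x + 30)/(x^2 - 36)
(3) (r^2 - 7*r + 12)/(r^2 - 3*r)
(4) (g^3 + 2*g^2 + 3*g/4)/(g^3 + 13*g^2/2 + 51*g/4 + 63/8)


(1) = (l^2 + 4*l + 3)/(l - 6)
(2) = (x - 5)/(x + 6)
(3) = (r - 4)/r
(4) = (4*g^2 + 2*g)/(4*g^2 + 20*g + 21)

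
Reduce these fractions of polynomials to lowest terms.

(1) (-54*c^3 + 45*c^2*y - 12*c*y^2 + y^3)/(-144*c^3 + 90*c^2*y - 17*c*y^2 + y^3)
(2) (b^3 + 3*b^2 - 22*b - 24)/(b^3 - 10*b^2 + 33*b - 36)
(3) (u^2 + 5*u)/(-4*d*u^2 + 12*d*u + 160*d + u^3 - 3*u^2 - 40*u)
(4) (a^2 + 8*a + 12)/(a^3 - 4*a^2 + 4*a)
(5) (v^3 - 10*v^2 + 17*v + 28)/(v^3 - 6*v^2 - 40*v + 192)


(1) = (-3*c + y)/(-8*c + y)
(2) = (b^2 + 7*b + 6)/(b^2 - 6*b + 9)
(3) = u/(-4*d*u + 32*d + u^2 - 8*u)
(4) = (a^2 + 8*a + 12)/(a^3 - 4*a^2 + 4*a)
(5) = (v^2 - 6*v - 7)/(v^2 - 2*v - 48)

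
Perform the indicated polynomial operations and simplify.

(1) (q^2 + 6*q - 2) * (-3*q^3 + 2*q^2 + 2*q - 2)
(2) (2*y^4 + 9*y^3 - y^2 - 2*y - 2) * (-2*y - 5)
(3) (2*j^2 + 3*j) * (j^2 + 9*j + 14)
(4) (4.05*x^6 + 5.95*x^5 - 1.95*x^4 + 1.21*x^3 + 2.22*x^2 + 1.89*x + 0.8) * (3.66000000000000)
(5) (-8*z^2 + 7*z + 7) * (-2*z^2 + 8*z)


(1) = -3*q^5 - 16*q^4 + 20*q^3 + 6*q^2 - 16*q + 4
(2) = -4*y^5 - 28*y^4 - 43*y^3 + 9*y^2 + 14*y + 10
(3) = 2*j^4 + 21*j^3 + 55*j^2 + 42*j
(4) = 14.823*x^6 + 21.777*x^5 - 7.137*x^4 + 4.4286*x^3 + 8.1252*x^2 + 6.9174*x + 2.928
(5) = 16*z^4 - 78*z^3 + 42*z^2 + 56*z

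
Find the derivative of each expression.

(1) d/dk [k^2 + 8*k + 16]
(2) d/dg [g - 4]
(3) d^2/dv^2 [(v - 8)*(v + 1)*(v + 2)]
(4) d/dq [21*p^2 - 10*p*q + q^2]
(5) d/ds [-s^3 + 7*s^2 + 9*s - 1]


(1) = 2*k + 8
(2) = 1
(3) = 6*v - 10
(4) = -10*p + 2*q
(5) = -3*s^2 + 14*s + 9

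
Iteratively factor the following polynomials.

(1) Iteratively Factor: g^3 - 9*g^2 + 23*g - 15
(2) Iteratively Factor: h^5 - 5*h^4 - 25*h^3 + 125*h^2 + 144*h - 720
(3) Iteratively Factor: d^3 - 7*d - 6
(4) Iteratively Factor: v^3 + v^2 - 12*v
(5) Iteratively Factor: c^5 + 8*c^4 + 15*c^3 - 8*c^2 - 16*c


(1) = (g - 1)*(g^2 - 8*g + 15) = (g - 5)*(g - 1)*(g - 3)
(2) = (h - 5)*(h^4 - 25*h^2 + 144) = (h - 5)*(h - 3)*(h^3 + 3*h^2 - 16*h - 48) = (h - 5)*(h - 3)*(h + 4)*(h^2 - h - 12) = (h - 5)*(h - 3)*(h + 3)*(h + 4)*(h - 4)
(3) = (d - 3)*(d^2 + 3*d + 2) = (d - 3)*(d + 2)*(d + 1)
(4) = (v - 3)*(v^2 + 4*v) = v*(v - 3)*(v + 4)
(5) = (c)*(c^4 + 8*c^3 + 15*c^2 - 8*c - 16) = c*(c + 1)*(c^3 + 7*c^2 + 8*c - 16) = c*(c - 1)*(c + 1)*(c^2 + 8*c + 16) = c*(c - 1)*(c + 1)*(c + 4)*(c + 4)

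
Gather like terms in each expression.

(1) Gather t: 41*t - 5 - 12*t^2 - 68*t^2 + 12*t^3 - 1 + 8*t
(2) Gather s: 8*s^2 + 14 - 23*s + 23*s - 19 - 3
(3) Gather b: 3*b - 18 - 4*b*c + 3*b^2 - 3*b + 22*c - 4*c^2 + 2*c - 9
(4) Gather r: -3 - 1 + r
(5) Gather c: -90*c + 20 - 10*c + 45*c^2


(1) = 12*t^3 - 80*t^2 + 49*t - 6
(2) = 8*s^2 - 8
(3) = 3*b^2 - 4*b*c - 4*c^2 + 24*c - 27
(4) = r - 4
(5) = 45*c^2 - 100*c + 20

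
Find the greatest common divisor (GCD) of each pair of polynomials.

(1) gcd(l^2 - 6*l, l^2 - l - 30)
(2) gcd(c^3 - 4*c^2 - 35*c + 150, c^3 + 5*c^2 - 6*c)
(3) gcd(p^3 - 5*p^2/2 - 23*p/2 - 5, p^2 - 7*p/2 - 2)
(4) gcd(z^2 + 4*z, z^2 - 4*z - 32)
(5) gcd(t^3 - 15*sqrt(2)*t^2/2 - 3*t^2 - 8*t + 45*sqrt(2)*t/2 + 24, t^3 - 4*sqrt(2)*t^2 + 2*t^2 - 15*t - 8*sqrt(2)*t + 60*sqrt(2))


(1) = l - 6
(2) = c + 6
(3) = p + 1/2
(4) = z + 4
(5) = t - 3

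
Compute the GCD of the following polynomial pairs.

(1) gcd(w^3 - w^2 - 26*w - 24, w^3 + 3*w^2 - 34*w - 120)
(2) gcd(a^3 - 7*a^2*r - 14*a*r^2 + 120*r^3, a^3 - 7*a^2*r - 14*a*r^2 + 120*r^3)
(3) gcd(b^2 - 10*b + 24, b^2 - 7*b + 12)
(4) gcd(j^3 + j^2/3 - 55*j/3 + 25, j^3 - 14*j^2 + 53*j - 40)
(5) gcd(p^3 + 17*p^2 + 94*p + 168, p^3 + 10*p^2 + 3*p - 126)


(1) = w^2 - 2*w - 24
(2) = gcd((a - 6*r)*(a - 5*r)*(a + 4*r), (a - 6*r)*(a - 5*r)*(a + 4*r)) = a^3 - 7*a^2*r - 14*a*r^2 + 120*r^3
(3) = gcd((b - 6)*(b - 4), (b - 4)*(b - 3)) = b - 4
(4) = 1
(5) = gcd((p + 4)*(p + 6)*(p + 7), (p - 3)*(p + 6)*(p + 7)) = p^2 + 13*p + 42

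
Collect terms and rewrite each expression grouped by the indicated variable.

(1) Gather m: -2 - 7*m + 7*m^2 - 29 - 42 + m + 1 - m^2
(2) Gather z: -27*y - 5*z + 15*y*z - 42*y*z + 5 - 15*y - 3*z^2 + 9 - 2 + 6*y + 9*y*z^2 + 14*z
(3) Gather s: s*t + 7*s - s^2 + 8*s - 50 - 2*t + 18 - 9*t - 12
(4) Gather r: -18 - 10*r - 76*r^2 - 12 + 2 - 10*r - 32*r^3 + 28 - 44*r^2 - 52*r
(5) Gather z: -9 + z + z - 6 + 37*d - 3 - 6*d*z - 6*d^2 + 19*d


(1) = 6*m^2 - 6*m - 72
(2) = -36*y + z^2*(9*y - 3) + z*(9 - 27*y) + 12
(3) = -s^2 + s*(t + 15) - 11*t - 44
(4) = -32*r^3 - 120*r^2 - 72*r
(5) = -6*d^2 + 56*d + z*(2 - 6*d) - 18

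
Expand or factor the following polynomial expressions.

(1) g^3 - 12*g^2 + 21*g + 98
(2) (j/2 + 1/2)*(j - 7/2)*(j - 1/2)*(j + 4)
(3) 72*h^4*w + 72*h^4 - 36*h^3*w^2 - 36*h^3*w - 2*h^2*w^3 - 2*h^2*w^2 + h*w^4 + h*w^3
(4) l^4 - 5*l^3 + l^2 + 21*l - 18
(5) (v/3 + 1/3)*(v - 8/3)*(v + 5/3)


(1) = (g - 7)^2*(g + 2)
(2) = j^4/2 + j^3/2 - 57*j^2/8 - 29*j/8 + 7/2
(3) = (-6*h + w)*(-2*h + w)*(6*h + w)*(h*w + h)
(4) = (l - 3)^2*(l - 1)*(l + 2)
(5) = v^3/3 - 49*v/27 - 40/27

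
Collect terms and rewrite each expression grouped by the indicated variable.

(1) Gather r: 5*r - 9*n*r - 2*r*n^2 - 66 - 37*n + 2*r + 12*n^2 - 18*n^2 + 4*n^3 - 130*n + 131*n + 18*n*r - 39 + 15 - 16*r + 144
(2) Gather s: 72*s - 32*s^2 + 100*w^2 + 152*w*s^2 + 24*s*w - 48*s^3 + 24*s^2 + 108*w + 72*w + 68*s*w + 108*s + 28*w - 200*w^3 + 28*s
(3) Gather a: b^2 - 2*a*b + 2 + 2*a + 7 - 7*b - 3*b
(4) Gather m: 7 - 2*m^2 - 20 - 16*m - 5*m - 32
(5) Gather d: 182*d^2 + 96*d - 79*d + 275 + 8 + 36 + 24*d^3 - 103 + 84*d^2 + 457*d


(1) = 4*n^3 - 6*n^2 - 36*n + r*(-2*n^2 + 9*n - 9) + 54
(2) = -48*s^3 + s^2*(152*w - 8) + s*(92*w + 208) - 200*w^3 + 100*w^2 + 208*w
(3) = a*(2 - 2*b) + b^2 - 10*b + 9
(4) = -2*m^2 - 21*m - 45
(5) = 24*d^3 + 266*d^2 + 474*d + 216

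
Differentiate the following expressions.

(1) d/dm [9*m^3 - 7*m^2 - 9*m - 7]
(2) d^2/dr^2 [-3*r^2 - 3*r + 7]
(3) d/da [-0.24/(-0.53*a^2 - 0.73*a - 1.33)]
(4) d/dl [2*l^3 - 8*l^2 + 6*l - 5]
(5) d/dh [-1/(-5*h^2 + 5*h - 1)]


(1) = 27*m^2 - 14*m - 9
(2) = -6
(3) = (-0.2544*a - 0.1752)/(0.53*a^2 + 0.73*a + 1.33)^2
(4) = 6*l^2 - 16*l + 6
(5) = 5*(1 - 2*h)/(5*h^2 - 5*h + 1)^2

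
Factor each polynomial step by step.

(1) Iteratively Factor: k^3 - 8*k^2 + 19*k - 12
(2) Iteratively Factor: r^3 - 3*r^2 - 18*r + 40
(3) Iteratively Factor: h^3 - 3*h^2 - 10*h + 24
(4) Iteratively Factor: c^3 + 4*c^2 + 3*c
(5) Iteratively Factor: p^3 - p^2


(1) = (k - 1)*(k^2 - 7*k + 12) = (k - 4)*(k - 1)*(k - 3)
(2) = (r - 5)*(r^2 + 2*r - 8) = (r - 5)*(r + 4)*(r - 2)
(3) = (h + 3)*(h^2 - 6*h + 8) = (h - 4)*(h + 3)*(h - 2)
(4) = (c + 1)*(c^2 + 3*c) = c*(c + 1)*(c + 3)
(5) = (p)*(p^2 - p) = p^2*(p - 1)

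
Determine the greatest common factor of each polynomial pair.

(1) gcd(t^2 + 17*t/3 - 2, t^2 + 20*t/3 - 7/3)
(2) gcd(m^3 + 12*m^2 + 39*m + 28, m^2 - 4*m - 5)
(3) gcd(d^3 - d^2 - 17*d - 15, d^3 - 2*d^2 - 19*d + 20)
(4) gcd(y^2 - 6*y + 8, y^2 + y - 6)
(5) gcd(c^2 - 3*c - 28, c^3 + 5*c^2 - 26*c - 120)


(1) = t - 1/3
(2) = m + 1
(3) = d - 5
(4) = gcd((y - 4)*(y - 2), (y - 2)*(y + 3)) = y - 2
(5) = c + 4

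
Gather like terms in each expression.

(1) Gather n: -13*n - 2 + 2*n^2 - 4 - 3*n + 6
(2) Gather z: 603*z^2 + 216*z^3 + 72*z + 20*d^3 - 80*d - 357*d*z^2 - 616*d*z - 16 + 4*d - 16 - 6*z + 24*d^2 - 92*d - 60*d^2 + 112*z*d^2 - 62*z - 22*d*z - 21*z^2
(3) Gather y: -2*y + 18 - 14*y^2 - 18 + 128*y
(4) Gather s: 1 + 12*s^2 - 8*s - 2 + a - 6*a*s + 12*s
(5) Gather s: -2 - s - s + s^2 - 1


(1) = 2*n^2 - 16*n
(2) = 20*d^3 - 36*d^2 - 168*d + 216*z^3 + z^2*(582 - 357*d) + z*(112*d^2 - 638*d + 4) - 32
(3) = -14*y^2 + 126*y
(4) = a + 12*s^2 + s*(4 - 6*a) - 1
(5) = s^2 - 2*s - 3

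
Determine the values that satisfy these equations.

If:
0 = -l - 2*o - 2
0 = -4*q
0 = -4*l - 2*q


Then:
l = 0
o = -1
q = 0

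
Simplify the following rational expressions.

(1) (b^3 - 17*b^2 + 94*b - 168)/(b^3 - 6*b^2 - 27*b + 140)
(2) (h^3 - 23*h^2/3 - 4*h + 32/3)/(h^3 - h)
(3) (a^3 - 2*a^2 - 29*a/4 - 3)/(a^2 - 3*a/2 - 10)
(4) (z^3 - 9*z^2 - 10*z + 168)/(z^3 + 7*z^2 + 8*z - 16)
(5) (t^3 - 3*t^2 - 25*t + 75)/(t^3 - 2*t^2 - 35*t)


(1) = (b - 6)/(b + 5)
(2) = (3*h^2 - 20*h - 32)/(3*h^2 + 3*h)
(3) = (4*a^2 + 8*a + 3)/(4*a + 10)
(4) = (z^2 - 13*z + 42)/(z^2 + 3*z - 4)
(5) = (t^2 - 8*t + 15)/(t^2 - 7*t)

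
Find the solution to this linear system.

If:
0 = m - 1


Then:
m = 1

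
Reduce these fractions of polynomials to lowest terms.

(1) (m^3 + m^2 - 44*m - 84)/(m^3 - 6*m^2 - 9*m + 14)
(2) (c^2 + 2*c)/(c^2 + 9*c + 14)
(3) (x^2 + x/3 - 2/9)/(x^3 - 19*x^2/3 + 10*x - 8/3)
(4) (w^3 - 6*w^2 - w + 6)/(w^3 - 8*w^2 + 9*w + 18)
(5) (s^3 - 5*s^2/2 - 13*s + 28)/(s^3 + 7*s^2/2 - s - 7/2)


(1) = (m + 6)/(m - 1)
(2) = c/(c + 7)
(3) = (3*x + 2)/(3*x^2 - 18*x + 24)
(4) = (w - 1)/(w - 3)
(5) = (s^2 - 6*s + 8)/(s^2 - 1)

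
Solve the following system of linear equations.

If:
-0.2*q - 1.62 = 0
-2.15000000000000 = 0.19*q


Then:
No Solution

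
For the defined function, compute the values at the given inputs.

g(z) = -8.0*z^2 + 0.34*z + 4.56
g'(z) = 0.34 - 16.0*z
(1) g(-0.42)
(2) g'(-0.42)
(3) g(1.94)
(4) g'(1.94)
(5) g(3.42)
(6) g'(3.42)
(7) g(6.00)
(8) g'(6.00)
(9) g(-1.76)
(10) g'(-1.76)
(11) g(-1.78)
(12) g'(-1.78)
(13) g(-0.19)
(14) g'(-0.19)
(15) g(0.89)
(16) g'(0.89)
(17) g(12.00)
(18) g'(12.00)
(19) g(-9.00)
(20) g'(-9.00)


(1) = 3.01
(2) = 7.06
(3) = -24.89
(4) = -30.70
(5) = -87.85
(6) = -54.38
(7) = -281.40
(8) = -95.66
(9) = -20.82
(10) = 28.50
(11) = -21.39
(12) = 28.82
(13) = 4.21
(14) = 3.38
(15) = -1.47
(16) = -13.90
(17) = -1143.36
(18) = -191.66
(19) = -646.50
(20) = 144.34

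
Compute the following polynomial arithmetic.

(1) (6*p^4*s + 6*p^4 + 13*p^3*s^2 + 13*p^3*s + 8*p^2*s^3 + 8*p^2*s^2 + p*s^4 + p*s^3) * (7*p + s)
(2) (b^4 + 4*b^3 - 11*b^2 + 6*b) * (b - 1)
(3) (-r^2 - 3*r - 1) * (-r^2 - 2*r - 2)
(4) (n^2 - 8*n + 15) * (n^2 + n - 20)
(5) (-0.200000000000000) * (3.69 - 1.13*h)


(1) = 42*p^5*s + 42*p^5 + 97*p^4*s^2 + 97*p^4*s + 69*p^3*s^3 + 69*p^3*s^2 + 15*p^2*s^4 + 15*p^2*s^3 + p*s^5 + p*s^4
(2) = b^5 + 3*b^4 - 15*b^3 + 17*b^2 - 6*b
(3) = r^4 + 5*r^3 + 9*r^2 + 8*r + 2
(4) = n^4 - 7*n^3 - 13*n^2 + 175*n - 300
(5) = 0.226*h - 0.738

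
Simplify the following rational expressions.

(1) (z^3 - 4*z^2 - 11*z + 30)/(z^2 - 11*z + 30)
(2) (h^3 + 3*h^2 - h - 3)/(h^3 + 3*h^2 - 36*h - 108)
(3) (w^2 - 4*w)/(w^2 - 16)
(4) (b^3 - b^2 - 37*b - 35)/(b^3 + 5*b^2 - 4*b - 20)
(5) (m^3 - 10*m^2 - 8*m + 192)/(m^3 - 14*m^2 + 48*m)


(1) = (z^2 + z - 6)/(z - 6)
(2) = (h^2 - 1)/(h^2 - 36)
(3) = w/(w + 4)
(4) = (b^2 - 6*b - 7)/(b^2 - 4)
(5) = (m + 4)/m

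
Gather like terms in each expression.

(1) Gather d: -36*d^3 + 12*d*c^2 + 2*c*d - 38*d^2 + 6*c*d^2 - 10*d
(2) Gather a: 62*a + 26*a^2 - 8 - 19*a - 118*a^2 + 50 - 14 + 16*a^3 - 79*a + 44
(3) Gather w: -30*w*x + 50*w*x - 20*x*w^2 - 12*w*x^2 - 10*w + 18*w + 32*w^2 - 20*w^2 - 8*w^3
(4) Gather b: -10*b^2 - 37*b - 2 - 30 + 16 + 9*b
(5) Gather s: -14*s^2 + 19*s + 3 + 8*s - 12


(1) = -36*d^3 + d^2*(6*c - 38) + d*(12*c^2 + 2*c - 10)
(2) = 16*a^3 - 92*a^2 - 36*a + 72
(3) = -8*w^3 + w^2*(12 - 20*x) + w*(-12*x^2 + 20*x + 8)
(4) = -10*b^2 - 28*b - 16
(5) = -14*s^2 + 27*s - 9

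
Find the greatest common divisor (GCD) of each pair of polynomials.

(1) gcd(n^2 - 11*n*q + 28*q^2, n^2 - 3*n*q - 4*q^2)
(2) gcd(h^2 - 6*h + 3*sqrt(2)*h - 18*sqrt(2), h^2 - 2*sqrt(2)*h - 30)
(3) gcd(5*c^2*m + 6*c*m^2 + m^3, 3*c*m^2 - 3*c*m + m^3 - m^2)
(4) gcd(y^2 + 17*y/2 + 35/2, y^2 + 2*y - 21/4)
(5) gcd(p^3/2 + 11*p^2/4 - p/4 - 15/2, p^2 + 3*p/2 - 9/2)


(1) = gcd((n - 7*q)*(n - 4*q), (n - 4*q)*(n + q)) = -n + 4*q
(2) = h + 3*sqrt(2)
(3) = gcd(m*(c + m)*(5*c + m), m*(3*c + m)*(m - 1)) = m
(4) = gcd((y + 7/2)*(y + 5), (y - 3/2)*(y + 7/2)) = y + 7/2
(5) = gcd((p/2 + 1)*(p - 3/2)*(p + 5), (p - 3/2)*(p + 3)) = p - 3/2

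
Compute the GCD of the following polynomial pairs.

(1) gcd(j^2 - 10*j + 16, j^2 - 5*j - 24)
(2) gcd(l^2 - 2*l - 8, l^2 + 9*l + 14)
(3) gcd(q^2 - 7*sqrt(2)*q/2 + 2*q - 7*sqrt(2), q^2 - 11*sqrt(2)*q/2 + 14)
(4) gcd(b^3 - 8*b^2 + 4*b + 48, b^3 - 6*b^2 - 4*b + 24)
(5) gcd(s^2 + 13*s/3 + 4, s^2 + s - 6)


(1) = j - 8
(2) = gcd((l - 4)*(l + 2), (l + 2)*(l + 7)) = l + 2
(3) = gcd((q + 2)*(q - 7*sqrt(2)/2), (q - 7*sqrt(2)/2)*(q - 2*sqrt(2))) = q - 7*sqrt(2)/2
(4) = b^2 - 4*b - 12
(5) = gcd((s + 4/3)*(s + 3), (s - 2)*(s + 3)) = s + 3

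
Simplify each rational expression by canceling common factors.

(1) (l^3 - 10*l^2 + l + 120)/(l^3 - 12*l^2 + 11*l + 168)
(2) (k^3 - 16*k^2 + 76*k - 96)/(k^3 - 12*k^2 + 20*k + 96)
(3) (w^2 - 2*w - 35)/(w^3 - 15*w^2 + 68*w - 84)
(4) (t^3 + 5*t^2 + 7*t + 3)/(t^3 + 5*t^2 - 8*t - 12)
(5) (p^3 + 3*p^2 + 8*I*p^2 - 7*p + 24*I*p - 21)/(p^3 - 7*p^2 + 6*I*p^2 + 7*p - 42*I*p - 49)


(1) = (l - 5)/(l - 7)
(2) = (k - 2)/(k + 2)
(3) = (w + 5)/(w^2 - 8*w + 12)
(4) = (t^2 + 4*t + 3)/(t^2 + 4*t - 12)
(5) = (p^2 + p*(3 + I) + 3*I)/(p^2 + p*(-7 - I) + 7*I)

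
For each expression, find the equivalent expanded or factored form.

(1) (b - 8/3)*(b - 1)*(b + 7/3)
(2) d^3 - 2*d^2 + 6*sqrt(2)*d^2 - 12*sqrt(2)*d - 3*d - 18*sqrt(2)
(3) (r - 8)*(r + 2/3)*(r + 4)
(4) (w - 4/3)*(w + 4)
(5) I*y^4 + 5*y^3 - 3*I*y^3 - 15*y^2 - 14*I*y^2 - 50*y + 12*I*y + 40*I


(1) = b^3 - 4*b^2/3 - 53*b/9 + 56/9
(2) = (d - 3)*(d + 1)*(d + 6*sqrt(2))
(3) = r^3 - 10*r^2/3 - 104*r/3 - 64/3
(4) = w^2 + 8*w/3 - 16/3
(5) = (y - 5)*(y + 2)*(y - 4*I)*(I*y + 1)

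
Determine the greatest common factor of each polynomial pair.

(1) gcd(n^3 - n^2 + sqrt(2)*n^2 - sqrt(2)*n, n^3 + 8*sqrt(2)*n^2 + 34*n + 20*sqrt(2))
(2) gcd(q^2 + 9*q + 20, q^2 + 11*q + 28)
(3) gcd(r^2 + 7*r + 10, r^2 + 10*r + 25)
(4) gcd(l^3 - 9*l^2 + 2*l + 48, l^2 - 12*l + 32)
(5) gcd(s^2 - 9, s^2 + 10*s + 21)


(1) = gcd(n*(n - 1)*(n + sqrt(2)), (n + sqrt(2))*(n + 2*sqrt(2))*(n + 5*sqrt(2))) = n + sqrt(2)
(2) = q + 4
(3) = r + 5
(4) = l - 8
(5) = s + 3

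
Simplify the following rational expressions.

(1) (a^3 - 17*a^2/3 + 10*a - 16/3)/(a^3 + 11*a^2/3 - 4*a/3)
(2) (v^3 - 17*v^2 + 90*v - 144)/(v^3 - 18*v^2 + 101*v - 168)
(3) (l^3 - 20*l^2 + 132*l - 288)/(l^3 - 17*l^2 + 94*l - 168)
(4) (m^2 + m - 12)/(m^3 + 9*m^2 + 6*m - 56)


(1) = (3*a^3 - 17*a^2 + 30*a - 16)/(3*a^3 + 11*a^2 - 4*a)
(2) = (v - 6)/(v - 7)
(3) = (l^2 - 14*l + 48)/(l^2 - 11*l + 28)
(4) = (m - 3)/(m^2 + 5*m - 14)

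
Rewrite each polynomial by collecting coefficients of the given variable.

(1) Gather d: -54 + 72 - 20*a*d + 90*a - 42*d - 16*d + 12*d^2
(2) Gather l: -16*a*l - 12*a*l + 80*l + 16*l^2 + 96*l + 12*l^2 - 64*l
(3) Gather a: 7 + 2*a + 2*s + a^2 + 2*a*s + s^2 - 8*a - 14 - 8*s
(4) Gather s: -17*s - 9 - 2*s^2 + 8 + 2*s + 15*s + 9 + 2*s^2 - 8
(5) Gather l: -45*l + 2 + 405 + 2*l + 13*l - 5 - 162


(1) = 90*a + 12*d^2 + d*(-20*a - 58) + 18
(2) = 28*l^2 + l*(112 - 28*a)
(3) = a^2 + a*(2*s - 6) + s^2 - 6*s - 7
(4) = 0
(5) = 240 - 30*l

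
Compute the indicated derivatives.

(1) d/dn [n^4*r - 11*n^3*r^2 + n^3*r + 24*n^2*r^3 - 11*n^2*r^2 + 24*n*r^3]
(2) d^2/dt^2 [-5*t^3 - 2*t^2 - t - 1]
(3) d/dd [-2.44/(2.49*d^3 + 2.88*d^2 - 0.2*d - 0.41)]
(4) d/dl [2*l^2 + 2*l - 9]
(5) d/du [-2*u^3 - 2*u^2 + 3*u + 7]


(1) = r*(4*n^3 - 33*n^2*r + 3*n^2 + 48*n*r^2 - 22*n*r + 24*r^2)
(2) = -30*t - 4
(3) = (18.2268*d^2 + 14.0544*d - 0.488)/(2.49*d^3 + 2.88*d^2 - 0.2*d - 0.41)^2
(4) = 4*l + 2
(5) = -6*u^2 - 4*u + 3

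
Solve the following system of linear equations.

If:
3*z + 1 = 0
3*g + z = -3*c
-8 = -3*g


Then:
c = -23/9
g = 8/3
z = -1/3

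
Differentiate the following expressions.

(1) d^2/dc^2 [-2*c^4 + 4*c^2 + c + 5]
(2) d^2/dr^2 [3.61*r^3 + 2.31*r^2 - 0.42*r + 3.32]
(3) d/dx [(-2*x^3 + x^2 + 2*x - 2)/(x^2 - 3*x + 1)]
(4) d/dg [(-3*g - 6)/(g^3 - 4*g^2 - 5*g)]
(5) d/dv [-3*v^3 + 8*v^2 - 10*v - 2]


(1) = 8 - 24*c^2
(2) = 21.66*r + 4.62
(3) = (-2*x^4 + 12*x^3 - 11*x^2 + 6*x - 4)/(x^4 - 6*x^3 + 11*x^2 - 6*x + 1)
(4) = 6*(g^3 + g^2 - 8*g - 5)/(g^2*(g^4 - 8*g^3 + 6*g^2 + 40*g + 25))
(5) = -9*v^2 + 16*v - 10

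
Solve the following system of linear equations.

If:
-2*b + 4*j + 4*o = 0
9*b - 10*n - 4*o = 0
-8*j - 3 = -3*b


Then:
b = 8*o - 3
j = 3*o - 3/2
n = 34*o/5 - 27/10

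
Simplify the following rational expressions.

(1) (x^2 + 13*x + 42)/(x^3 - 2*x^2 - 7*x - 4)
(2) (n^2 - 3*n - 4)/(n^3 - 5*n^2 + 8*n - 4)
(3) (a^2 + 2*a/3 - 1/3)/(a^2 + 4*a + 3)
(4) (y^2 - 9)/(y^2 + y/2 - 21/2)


(1) = (x^2 + 13*x + 42)/(x^3 - 2*x^2 - 7*x - 4)
(2) = (n^2 - 3*n - 4)/(n^3 - 5*n^2 + 8*n - 4)
(3) = (3*a - 1)/(3*a + 9)
(4) = (2*y + 6)/(2*y + 7)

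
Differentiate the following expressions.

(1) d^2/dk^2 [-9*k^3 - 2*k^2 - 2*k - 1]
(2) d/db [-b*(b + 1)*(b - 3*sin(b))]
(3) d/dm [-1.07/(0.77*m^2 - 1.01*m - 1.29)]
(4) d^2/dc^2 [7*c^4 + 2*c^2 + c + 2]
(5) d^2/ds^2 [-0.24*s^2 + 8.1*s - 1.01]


(1) = -54*k - 4
(2) = b*(b + 1)*(3*cos(b) - 1) - b*(b - 3*sin(b)) - (b + 1)*(b - 3*sin(b))
(3) = (1.6478*m - 1.0807)/(-0.77*m^2 + 1.01*m + 1.29)^2
(4) = 84*c^2 + 4
(5) = -0.480000000000000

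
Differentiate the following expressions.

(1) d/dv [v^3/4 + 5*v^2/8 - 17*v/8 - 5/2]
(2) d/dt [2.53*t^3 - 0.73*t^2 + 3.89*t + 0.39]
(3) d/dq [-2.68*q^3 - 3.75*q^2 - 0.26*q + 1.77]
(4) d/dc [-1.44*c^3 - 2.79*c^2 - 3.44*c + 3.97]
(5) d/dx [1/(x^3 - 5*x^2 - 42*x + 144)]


(1) = 3*v^2/4 + 5*v/4 - 17/8
(2) = 7.59*t^2 - 1.46*t + 3.89
(3) = -8.04*q^2 - 7.5*q - 0.26
(4) = -4.32*c^2 - 5.58*c - 3.44
(5) = (-3*x^2 + 10*x + 42)/(x^3 - 5*x^2 - 42*x + 144)^2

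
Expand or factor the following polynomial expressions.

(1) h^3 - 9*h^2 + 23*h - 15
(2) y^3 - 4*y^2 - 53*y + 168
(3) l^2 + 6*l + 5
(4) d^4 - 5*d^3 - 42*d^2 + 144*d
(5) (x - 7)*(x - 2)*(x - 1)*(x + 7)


(1) = (h - 5)*(h - 3)*(h - 1)
(2) = (y - 8)*(y - 3)*(y + 7)
(3) = (l + 1)*(l + 5)
(4) = d*(d - 8)*(d - 3)*(d + 6)
(5) = x^4 - 3*x^3 - 47*x^2 + 147*x - 98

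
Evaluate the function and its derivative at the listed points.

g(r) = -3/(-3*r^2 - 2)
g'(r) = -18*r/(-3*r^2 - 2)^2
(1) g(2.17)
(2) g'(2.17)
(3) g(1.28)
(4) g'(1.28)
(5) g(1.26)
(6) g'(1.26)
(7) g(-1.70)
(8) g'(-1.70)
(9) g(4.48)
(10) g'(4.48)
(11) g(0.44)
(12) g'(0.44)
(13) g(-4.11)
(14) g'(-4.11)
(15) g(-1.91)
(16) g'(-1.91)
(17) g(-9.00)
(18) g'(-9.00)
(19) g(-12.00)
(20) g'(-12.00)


(1) = 0.19
(2) = -0.15
(3) = 0.43
(4) = -0.48
(5) = 0.44
(6) = -0.50
(7) = 0.28
(8) = 0.27
(9) = 0.05
(10) = -0.02
(11) = 1.16
(12) = -1.19
(13) = 0.06
(14) = 0.03
(15) = 0.23
(16) = 0.21
(17) = 0.01
(18) = 0.00
(19) = 0.01
(20) = 0.00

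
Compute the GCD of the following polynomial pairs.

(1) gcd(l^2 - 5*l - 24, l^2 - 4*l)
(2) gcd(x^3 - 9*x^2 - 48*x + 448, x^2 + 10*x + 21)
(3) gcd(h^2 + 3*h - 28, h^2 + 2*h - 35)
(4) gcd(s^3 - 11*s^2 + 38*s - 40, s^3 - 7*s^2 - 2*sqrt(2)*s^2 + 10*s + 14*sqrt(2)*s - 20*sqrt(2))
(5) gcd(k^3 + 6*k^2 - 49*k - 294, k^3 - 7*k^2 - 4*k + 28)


(1) = gcd((l - 8)*(l + 3), l*(l - 4)) = 1
(2) = x + 7
(3) = gcd((h - 4)*(h + 7), (h - 5)*(h + 7)) = h + 7
(4) = s^2 - 7*s + 10
(5) = gcd((k - 7)*(k + 6)*(k + 7), (k - 7)*(k - 2)*(k + 2)) = k - 7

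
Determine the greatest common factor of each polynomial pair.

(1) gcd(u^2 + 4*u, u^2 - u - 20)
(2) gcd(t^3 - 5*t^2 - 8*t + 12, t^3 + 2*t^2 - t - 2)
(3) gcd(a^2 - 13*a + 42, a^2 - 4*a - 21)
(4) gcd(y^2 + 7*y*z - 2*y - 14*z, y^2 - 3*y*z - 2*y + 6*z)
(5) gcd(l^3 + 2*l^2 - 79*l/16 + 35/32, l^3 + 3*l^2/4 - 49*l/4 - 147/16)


(1) = gcd(u*(u + 4), (u - 5)*(u + 4)) = u + 4
(2) = t^2 + t - 2
(3) = a - 7
(4) = y - 2
(5) = l + 7/2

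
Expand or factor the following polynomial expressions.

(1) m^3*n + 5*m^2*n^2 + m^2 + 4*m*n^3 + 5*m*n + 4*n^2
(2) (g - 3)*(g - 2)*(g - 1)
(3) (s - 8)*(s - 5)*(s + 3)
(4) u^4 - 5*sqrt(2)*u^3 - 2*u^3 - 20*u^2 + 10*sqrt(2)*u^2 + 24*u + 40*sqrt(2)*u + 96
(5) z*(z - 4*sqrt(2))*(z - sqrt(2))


(1) = (m + n)*(m + 4*n)*(m*n + 1)
(2) = g^3 - 6*g^2 + 11*g - 6
(3) = s^3 - 10*s^2 + s + 120
(4) = (u - 4)*(u + 2)*(u - 6*sqrt(2))*(u + sqrt(2))
(5) = z^3 - 5*sqrt(2)*z^2 + 8*z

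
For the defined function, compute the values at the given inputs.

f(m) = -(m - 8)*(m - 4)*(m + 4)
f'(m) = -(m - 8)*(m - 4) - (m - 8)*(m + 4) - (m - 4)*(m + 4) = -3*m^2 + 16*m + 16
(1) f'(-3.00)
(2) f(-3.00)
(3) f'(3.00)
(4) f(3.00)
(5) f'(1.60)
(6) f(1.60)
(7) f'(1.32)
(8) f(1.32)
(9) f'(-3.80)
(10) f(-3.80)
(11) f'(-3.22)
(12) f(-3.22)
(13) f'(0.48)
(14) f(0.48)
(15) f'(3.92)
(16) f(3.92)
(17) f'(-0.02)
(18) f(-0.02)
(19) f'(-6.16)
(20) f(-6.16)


(1) = -59.00
(2) = -77.00
(3) = 37.00
(4) = -35.00
(5) = 33.92
(6) = -86.02
(7) = 31.89
(8) = -95.24
(9) = -88.12
(10) = -18.41
(11) = -66.63
(12) = -63.19
(13) = 22.99
(14) = -118.59
(15) = 32.62
(16) = -2.59
(17) = 15.68
(18) = -128.32
(19) = -196.40
(20) = 310.75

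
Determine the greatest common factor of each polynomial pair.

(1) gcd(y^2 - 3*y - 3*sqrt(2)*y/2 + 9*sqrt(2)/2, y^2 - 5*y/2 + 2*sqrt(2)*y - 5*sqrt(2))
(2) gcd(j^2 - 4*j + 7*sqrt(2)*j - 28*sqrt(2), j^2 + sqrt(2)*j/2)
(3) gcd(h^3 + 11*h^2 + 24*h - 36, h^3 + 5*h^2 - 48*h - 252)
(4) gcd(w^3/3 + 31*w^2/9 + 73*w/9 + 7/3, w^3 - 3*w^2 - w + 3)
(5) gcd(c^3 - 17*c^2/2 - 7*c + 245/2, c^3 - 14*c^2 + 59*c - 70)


(1) = gcd((y - 3)*(y - 3*sqrt(2)/2), (y - 5/2)*(y + 2*sqrt(2))) = 1
(2) = 1
(3) = gcd((h - 1)*(h + 6)^2, (h - 7)*(h + 6)^2) = h^2 + 12*h + 36
(4) = 1
(5) = gcd((c - 7)*(c - 5)*(c + 7/2), (c - 7)*(c - 5)*(c - 2)) = c^2 - 12*c + 35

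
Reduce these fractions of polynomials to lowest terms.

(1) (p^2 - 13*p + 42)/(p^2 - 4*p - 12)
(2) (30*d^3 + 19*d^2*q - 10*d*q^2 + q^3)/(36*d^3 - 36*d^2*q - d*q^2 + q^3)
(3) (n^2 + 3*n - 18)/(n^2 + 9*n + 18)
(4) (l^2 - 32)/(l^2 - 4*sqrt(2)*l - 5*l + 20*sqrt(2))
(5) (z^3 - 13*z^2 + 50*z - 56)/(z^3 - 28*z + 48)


(1) = (p - 7)/(p + 2)
(2) = (-5*d^2 - 4*d*q + q^2)/(-6*d^2 + 5*d*q + q^2)
(3) = (n - 3)/(n + 3)
(4) = (l + 4*sqrt(2))/(l - 5)
(5) = (z - 7)/(z + 6)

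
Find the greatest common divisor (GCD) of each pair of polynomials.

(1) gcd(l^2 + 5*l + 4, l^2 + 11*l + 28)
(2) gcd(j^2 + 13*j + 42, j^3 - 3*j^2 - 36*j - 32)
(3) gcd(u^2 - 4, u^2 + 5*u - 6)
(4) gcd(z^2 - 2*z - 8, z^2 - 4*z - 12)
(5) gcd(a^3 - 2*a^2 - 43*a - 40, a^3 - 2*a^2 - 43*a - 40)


(1) = gcd((l + 1)*(l + 4), (l + 4)*(l + 7)) = l + 4
(2) = gcd((j + 6)*(j + 7), (j - 8)*(j + 1)*(j + 4)) = 1
(3) = gcd((u - 2)*(u + 2), (u - 1)*(u + 6)) = 1
(4) = z + 2
(5) = gcd((a - 8)*(a + 1)*(a + 5), (a - 8)*(a + 1)*(a + 5)) = a^3 - 2*a^2 - 43*a - 40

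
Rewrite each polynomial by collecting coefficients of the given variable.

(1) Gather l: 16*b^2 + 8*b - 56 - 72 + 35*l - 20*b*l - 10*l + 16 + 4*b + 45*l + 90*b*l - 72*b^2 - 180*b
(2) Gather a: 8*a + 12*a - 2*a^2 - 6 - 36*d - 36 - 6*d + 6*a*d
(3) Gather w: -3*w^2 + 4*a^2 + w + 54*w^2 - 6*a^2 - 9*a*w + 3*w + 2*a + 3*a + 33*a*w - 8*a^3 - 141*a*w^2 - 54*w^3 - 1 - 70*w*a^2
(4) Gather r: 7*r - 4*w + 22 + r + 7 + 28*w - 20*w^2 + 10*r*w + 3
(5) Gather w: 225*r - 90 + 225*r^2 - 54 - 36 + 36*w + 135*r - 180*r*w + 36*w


(1) = -56*b^2 - 168*b + l*(70*b + 70) - 112
(2) = -2*a^2 + a*(6*d + 20) - 42*d - 42
(3) = -8*a^3 - 2*a^2 + 5*a - 54*w^3 + w^2*(51 - 141*a) + w*(-70*a^2 + 24*a + 4) - 1
(4) = r*(10*w + 8) - 20*w^2 + 24*w + 32
(5) = 225*r^2 + 360*r + w*(72 - 180*r) - 180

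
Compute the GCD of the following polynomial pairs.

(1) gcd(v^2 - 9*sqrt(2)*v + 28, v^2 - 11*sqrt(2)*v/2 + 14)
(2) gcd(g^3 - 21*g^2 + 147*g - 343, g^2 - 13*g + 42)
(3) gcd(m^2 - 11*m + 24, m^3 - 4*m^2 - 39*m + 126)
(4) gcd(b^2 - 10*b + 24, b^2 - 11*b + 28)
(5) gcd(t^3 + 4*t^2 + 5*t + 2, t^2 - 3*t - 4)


(1) = gcd((v - 7*sqrt(2))*(v - 2*sqrt(2)), (v - 7*sqrt(2)/2)*(v - 2*sqrt(2))) = v - 2*sqrt(2)
(2) = g - 7
(3) = gcd((m - 8)*(m - 3), (m - 7)*(m - 3)*(m + 6)) = m - 3
(4) = b - 4
(5) = t + 1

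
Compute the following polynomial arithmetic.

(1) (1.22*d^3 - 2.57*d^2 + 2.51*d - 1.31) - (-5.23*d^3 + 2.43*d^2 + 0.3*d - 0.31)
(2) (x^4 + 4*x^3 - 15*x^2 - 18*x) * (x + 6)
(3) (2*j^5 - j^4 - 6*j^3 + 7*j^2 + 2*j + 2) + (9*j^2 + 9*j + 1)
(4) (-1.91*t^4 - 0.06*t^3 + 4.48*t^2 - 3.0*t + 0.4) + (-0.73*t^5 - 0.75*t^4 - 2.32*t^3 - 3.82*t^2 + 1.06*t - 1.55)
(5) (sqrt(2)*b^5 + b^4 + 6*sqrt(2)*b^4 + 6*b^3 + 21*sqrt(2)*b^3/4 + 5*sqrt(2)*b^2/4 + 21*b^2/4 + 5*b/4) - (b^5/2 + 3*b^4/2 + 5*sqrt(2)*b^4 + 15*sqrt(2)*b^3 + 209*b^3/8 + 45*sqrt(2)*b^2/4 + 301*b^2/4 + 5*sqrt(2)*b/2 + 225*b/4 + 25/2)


(1) = 6.45*d^3 - 5.0*d^2 + 2.21*d - 1.0
(2) = x^5 + 10*x^4 + 9*x^3 - 108*x^2 - 108*x
(3) = 2*j^5 - j^4 - 6*j^3 + 16*j^2 + 11*j + 3
(4) = -0.73*t^5 - 2.66*t^4 - 2.38*t^3 + 0.66*t^2 - 1.94*t - 1.15
(5) = -b^5/2 + sqrt(2)*b^5 - b^4/2 + sqrt(2)*b^4 - 161*b^3/8 - 39*sqrt(2)*b^3/4 - 70*b^2 - 10*sqrt(2)*b^2 - 55*b - 5*sqrt(2)*b/2 - 25/2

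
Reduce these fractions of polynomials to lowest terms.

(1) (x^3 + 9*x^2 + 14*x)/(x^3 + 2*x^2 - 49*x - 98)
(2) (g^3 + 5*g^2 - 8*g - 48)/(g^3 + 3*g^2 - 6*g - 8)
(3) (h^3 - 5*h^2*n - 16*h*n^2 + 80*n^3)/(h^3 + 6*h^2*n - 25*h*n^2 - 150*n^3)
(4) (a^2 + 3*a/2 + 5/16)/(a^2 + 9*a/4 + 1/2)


(1) = x/(x - 7)
(2) = (g^2 + g - 12)/(g^2 - g - 2)
(3) = (h^2 - 16*n^2)/(h^2 + 11*h*n + 30*n^2)
(4) = (4*a + 5)/(4*a + 8)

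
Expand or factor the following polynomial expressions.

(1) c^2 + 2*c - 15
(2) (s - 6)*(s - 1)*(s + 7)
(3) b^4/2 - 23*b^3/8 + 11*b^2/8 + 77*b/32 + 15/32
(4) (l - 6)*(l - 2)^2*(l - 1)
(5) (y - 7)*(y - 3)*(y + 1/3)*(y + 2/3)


(1) = (c - 3)*(c + 5)
(2) = s^3 - 43*s + 42
(3) = (b/2 + 1/4)*(b - 5)*(b - 3/2)*(b + 1/4)
(4) = l^4 - 11*l^3 + 38*l^2 - 52*l + 24
(5) = y^4 - 9*y^3 + 101*y^2/9 + 169*y/9 + 14/3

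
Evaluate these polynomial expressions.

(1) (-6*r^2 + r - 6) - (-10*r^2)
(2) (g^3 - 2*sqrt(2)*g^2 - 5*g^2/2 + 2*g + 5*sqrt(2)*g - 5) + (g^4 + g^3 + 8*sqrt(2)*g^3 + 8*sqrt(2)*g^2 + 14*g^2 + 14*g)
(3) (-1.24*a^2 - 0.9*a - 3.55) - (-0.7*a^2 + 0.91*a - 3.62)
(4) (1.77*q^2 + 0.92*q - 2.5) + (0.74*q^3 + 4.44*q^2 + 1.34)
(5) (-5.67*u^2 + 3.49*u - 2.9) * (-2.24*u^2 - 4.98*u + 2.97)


(1) = 4*r^2 + r - 6
(2) = g^4 + 2*g^3 + 8*sqrt(2)*g^3 + 6*sqrt(2)*g^2 + 23*g^2/2 + 5*sqrt(2)*g + 16*g - 5
(3) = -0.54*a^2 - 1.81*a + 0.07
(4) = 0.74*q^3 + 6.21*q^2 + 0.92*q - 1.16
(5) = 12.7008*u^4 + 20.419*u^3 - 27.7241*u^2 + 24.8073*u - 8.613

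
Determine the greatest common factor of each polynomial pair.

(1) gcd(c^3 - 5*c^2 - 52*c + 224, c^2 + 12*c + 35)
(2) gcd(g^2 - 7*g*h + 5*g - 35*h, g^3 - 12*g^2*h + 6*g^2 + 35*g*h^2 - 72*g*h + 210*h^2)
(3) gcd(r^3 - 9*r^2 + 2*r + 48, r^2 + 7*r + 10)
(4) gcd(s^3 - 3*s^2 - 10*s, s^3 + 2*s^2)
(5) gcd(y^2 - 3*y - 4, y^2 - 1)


(1) = c + 7
(2) = g - 7*h
(3) = gcd((r - 8)*(r - 3)*(r + 2), (r + 2)*(r + 5)) = r + 2
(4) = gcd(s*(s - 5)*(s + 2), s^2*(s + 2)) = s^2 + 2*s
(5) = y + 1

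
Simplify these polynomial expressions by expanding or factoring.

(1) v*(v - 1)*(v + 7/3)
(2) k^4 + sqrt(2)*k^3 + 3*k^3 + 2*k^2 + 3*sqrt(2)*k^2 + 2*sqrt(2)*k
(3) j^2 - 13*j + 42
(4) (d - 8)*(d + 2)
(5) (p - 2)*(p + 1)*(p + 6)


(1) = v^3 + 4*v^2/3 - 7*v/3
(2) = k*(k + 1)*(k + 2)*(k + sqrt(2))
(3) = (j - 7)*(j - 6)
(4) = d^2 - 6*d - 16
(5) = p^3 + 5*p^2 - 8*p - 12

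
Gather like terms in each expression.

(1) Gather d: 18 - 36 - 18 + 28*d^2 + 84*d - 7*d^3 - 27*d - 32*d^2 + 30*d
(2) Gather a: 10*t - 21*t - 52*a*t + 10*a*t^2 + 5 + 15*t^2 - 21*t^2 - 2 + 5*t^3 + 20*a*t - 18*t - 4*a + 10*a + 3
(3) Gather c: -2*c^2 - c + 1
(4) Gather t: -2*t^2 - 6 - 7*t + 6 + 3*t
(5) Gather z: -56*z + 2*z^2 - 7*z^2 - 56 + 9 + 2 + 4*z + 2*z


(1) = -7*d^3 - 4*d^2 + 87*d - 36
(2) = a*(10*t^2 - 32*t + 6) + 5*t^3 - 6*t^2 - 29*t + 6
(3) = -2*c^2 - c + 1
(4) = -2*t^2 - 4*t
(5) = -5*z^2 - 50*z - 45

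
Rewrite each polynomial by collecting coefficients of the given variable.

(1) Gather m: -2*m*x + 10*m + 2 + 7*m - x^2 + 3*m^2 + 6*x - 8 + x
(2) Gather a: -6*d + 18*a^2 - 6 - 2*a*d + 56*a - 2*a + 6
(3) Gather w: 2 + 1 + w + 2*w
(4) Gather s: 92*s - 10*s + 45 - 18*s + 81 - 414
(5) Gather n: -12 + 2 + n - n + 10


(1) = 3*m^2 + m*(17 - 2*x) - x^2 + 7*x - 6
(2) = 18*a^2 + a*(54 - 2*d) - 6*d
(3) = 3*w + 3
(4) = 64*s - 288
(5) = 0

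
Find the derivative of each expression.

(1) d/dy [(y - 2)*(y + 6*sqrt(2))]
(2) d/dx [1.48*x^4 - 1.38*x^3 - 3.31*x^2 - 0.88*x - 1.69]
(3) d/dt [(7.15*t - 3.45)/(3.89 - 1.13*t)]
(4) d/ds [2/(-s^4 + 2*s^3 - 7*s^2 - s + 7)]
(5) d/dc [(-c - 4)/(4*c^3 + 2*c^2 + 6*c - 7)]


(1) = 2*y - 2 + 6*sqrt(2)
(2) = 5.92*x^3 - 4.14*x^2 - 6.62*x - 0.88
(3) = (27.02395*t - 93.02935)/(1.13*t - 3.89)^3
(4) = 2*(4*s^3 - 6*s^2 + 14*s + 1)/(s^4 - 2*s^3 + 7*s^2 + s - 7)^2
(5) = (8*c^3 + 50*c^2 + 16*c + 31)/(16*c^6 + 16*c^5 + 52*c^4 - 32*c^3 + 8*c^2 - 84*c + 49)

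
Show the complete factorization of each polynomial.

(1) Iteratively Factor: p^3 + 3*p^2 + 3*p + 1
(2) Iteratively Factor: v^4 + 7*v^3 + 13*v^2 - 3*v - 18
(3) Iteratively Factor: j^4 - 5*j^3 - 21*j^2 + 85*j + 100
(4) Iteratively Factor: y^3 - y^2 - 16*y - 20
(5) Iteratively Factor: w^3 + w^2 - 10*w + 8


(1) = (p + 1)*(p^2 + 2*p + 1) = (p + 1)^2*(p + 1)
(2) = (v + 3)*(v^3 + 4*v^2 + v - 6) = (v + 3)^2*(v^2 + v - 2) = (v - 1)*(v + 3)^2*(v + 2)
(3) = (j + 4)*(j^3 - 9*j^2 + 15*j + 25) = (j - 5)*(j + 4)*(j^2 - 4*j - 5) = (j - 5)^2*(j + 4)*(j + 1)
(4) = (y + 2)*(y^2 - 3*y - 10) = (y - 5)*(y + 2)*(y + 2)
(5) = (w + 4)*(w^2 - 3*w + 2) = (w - 2)*(w + 4)*(w - 1)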